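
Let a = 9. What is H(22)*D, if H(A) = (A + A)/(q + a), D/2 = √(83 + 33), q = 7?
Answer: 11*√29 ≈ 59.237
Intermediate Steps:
D = 4*√29 (D = 2*√(83 + 33) = 2*√116 = 2*(2*√29) = 4*√29 ≈ 21.541)
H(A) = A/8 (H(A) = (A + A)/(7 + 9) = (2*A)/16 = (2*A)*(1/16) = A/8)
H(22)*D = ((⅛)*22)*(4*√29) = 11*(4*√29)/4 = 11*√29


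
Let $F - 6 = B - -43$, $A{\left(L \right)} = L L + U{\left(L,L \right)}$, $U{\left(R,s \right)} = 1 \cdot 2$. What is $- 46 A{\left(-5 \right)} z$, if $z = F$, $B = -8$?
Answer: $-50922$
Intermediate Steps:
$U{\left(R,s \right)} = 2$
$A{\left(L \right)} = 2 + L^{2}$ ($A{\left(L \right)} = L L + 2 = L^{2} + 2 = 2 + L^{2}$)
$F = 41$ ($F = 6 - -35 = 6 + \left(-8 + 43\right) = 6 + 35 = 41$)
$z = 41$
$- 46 A{\left(-5 \right)} z = - 46 \left(2 + \left(-5\right)^{2}\right) 41 = - 46 \left(2 + 25\right) 41 = \left(-46\right) 27 \cdot 41 = \left(-1242\right) 41 = -50922$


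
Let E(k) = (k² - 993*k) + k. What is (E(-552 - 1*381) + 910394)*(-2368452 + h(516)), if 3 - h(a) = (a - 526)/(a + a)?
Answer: -3307567919519501/516 ≈ -6.4100e+12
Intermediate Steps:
h(a) = 3 - (-526 + a)/(2*a) (h(a) = 3 - (a - 526)/(a + a) = 3 - (-526 + a)/(2*a))
E(k) = k² - 992*k
(E(-552 - 1*381) + 910394)*(-2368452 + h(516)) = ((-552 - 1*381)*(-992 + (-552 - 1*381)) + 910394)*(-2368452 + (5/2 + 263/516)) = ((-552 - 381)*(-992 + (-552 - 381)) + 910394)*(-2368452 + (5/2 + 263*(1/516))) = (-933*(-992 - 933) + 910394)*(-2368452 + (5/2 + 263/516)) = (-933*(-1925) + 910394)*(-2368452 + 1553/516) = (1796025 + 910394)*(-1222119679/516) = 2706419*(-1222119679/516) = -3307567919519501/516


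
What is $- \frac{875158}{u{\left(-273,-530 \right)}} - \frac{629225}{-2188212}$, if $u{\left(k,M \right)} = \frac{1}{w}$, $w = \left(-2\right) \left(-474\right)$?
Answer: $- \frac{1815449612516983}{2188212} \approx -8.2965 \cdot 10^{8}$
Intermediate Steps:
$w = 948$
$u{\left(k,M \right)} = \frac{1}{948}$
$- \frac{875158}{u{\left(-273,-530 \right)}} - \frac{629225}{-2188212} = - 875158 \frac{1}{\frac{1}{948}} - \frac{629225}{-2188212} = \left(-875158\right) 948 - - \frac{629225}{2188212} = -829649784 + \frac{629225}{2188212} = - \frac{1815449612516983}{2188212}$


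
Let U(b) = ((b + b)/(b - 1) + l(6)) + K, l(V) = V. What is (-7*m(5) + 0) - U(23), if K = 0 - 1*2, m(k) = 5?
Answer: -452/11 ≈ -41.091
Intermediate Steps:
K = -2 (K = 0 - 2 = -2)
U(b) = 4 + 2*b/(-1 + b) (U(b) = ((b + b)/(b - 1) + 6) - 2 = ((2*b)/(-1 + b) + 6) - 2 = (2*b/(-1 + b) + 6) - 2 = (6 + 2*b/(-1 + b)) - 2 = 4 + 2*b/(-1 + b))
(-7*m(5) + 0) - U(23) = (-7*5 + 0) - 2*(-2 + 3*23)/(-1 + 23) = (-35 + 0) - 2*(-2 + 69)/22 = -35 - 2*67/22 = -35 - 1*67/11 = -35 - 67/11 = -452/11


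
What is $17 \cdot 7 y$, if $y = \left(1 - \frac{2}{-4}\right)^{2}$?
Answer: $\frac{1071}{4} \approx 267.75$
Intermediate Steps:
$y = \frac{9}{4}$ ($y = \left(1 - - \frac{1}{2}\right)^{2} = \left(1 + \frac{1}{2}\right)^{2} = \left(\frac{3}{2}\right)^{2} = \frac{9}{4} \approx 2.25$)
$17 \cdot 7 y = 17 \cdot 7 \cdot \frac{9}{4} = 119 \cdot \frac{9}{4} = \frac{1071}{4}$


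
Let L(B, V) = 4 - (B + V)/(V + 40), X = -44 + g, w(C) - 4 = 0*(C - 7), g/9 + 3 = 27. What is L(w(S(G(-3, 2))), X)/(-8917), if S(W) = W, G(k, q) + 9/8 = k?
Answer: -168/472601 ≈ -0.00035548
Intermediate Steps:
g = 216 (g = -27 + 9*27 = -27 + 243 = 216)
G(k, q) = -9/8 + k
w(C) = 4 (w(C) = 4 + 0*(C - 7) = 4 + 0*(-7 + C) = 4 + 0 = 4)
X = 172 (X = -44 + 216 = 172)
L(B, V) = 4 - (B + V)/(40 + V)
L(w(S(G(-3, 2))), X)/(-8917) = ((160 - 1*4 + 3*172)/(40 + 172))/(-8917) = ((160 - 4 + 516)/212)*(-1/8917) = ((1/212)*672)*(-1/8917) = (168/53)*(-1/8917) = -168/472601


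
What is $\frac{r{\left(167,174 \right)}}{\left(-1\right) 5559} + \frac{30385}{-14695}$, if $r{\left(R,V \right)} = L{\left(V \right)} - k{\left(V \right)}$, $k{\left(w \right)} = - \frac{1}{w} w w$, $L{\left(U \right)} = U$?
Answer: $- \frac{11601605}{5445967} \approx -2.1303$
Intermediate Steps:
$k{\left(w \right)} = - w$
$r{\left(R,V \right)} = 2 V$ ($r{\left(R,V \right)} = V - - V = V + V = 2 V$)
$\frac{r{\left(167,174 \right)}}{\left(-1\right) 5559} + \frac{30385}{-14695} = \frac{2 \cdot 174}{\left(-1\right) 5559} + \frac{30385}{-14695} = \frac{348}{-5559} + 30385 \left(- \frac{1}{14695}\right) = 348 \left(- \frac{1}{5559}\right) - \frac{6077}{2939} = - \frac{116}{1853} - \frac{6077}{2939} = - \frac{11601605}{5445967}$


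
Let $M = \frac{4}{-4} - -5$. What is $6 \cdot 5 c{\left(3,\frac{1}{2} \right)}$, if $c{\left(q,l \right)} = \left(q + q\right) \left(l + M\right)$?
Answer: $810$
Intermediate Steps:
$M = 4$ ($M = 4 \left(- \frac{1}{4}\right) + 5 = -1 + 5 = 4$)
$c{\left(q,l \right)} = 2 q \left(4 + l\right)$ ($c{\left(q,l \right)} = \left(q + q\right) \left(l + 4\right) = 2 q \left(4 + l\right)$)
$6 \cdot 5 c{\left(3,\frac{1}{2} \right)} = 6 \cdot 5 \cdot 2 \cdot 3 \left(4 + \frac{1}{2}\right) = 30 \cdot 2 \cdot 3 \left(4 + \frac{1}{2}\right) = 30 \cdot 2 \cdot 3 \cdot \frac{9}{2} = 30 \cdot 27 = 810$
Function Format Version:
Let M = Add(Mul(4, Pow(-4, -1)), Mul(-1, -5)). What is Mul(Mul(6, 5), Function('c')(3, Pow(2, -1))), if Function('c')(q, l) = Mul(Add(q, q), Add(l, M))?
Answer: 810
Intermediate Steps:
M = 4 (M = Add(Mul(4, Rational(-1, 4)), 5) = Add(-1, 5) = 4)
Function('c')(q, l) = Mul(2, q, Add(4, l)) (Function('c')(q, l) = Mul(Add(q, q), Add(l, 4)) = Mul(Mul(2, q), Add(4, l)) = Mul(2, q, Add(4, l)))
Mul(Mul(6, 5), Function('c')(3, Pow(2, -1))) = Mul(Mul(6, 5), Mul(2, 3, Add(4, Pow(2, -1)))) = Mul(30, Mul(2, 3, Add(4, Rational(1, 2)))) = Mul(30, Mul(2, 3, Rational(9, 2))) = Mul(30, 27) = 810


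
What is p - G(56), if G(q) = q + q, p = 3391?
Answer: 3279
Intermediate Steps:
G(q) = 2*q
p - G(56) = 3391 - 2*56 = 3391 - 1*112 = 3391 - 112 = 3279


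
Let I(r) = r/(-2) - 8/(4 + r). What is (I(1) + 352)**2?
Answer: 12243001/100 ≈ 1.2243e+5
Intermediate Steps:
I(r) = -8/(4 + r) - r/2 (I(r) = r*(-1/2) - 8/(4 + r) = -r/2 - 8/(4 + r) = -8/(4 + r) - r/2)
(I(1) + 352)**2 = ((-16 - 1*1**2 - 4*1)/(2*(4 + 1)) + 352)**2 = ((1/2)*(-16 - 1*1 - 4)/5 + 352)**2 = ((1/2)*(1/5)*(-16 - 1 - 4) + 352)**2 = ((1/2)*(1/5)*(-21) + 352)**2 = (-21/10 + 352)**2 = (3499/10)**2 = 12243001/100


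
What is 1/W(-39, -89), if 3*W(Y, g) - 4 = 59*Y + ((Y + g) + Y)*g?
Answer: 3/12566 ≈ 0.00023874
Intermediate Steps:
W(Y, g) = 4/3 + 59*Y/3 + g*(g + 2*Y)/3 (W(Y, g) = 4/3 + (59*Y + ((Y + g) + Y)*g)/3 = 4/3 + (59*Y + (g + 2*Y)*g)/3 = 4/3 + (59*Y + g*(g + 2*Y))/3 = 4/3 + (59*Y/3 + g*(g + 2*Y)/3) = 4/3 + 59*Y/3 + g*(g + 2*Y)/3)
1/W(-39, -89) = 1/(4/3 + (⅓)*(-89)² + (59/3)*(-39) + (⅔)*(-39)*(-89)) = 1/(4/3 + (⅓)*7921 - 767 + 2314) = 1/(4/3 + 7921/3 - 767 + 2314) = 1/(12566/3) = 3/12566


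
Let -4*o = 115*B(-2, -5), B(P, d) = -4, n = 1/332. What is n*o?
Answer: 115/332 ≈ 0.34639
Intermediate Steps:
n = 1/332 ≈ 0.0030120
o = 115 (o = -115*(-4)/4 = -¼*(-460) = 115)
n*o = (1/332)*115 = 115/332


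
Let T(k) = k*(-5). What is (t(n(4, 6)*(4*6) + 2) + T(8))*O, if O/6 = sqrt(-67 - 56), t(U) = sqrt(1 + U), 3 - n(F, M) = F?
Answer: 6*I*sqrt(123)*(-40 + I*sqrt(21)) ≈ -304.94 - 2661.7*I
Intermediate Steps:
n(F, M) = 3 - F
T(k) = -5*k
O = 6*I*sqrt(123) (O = 6*sqrt(-67 - 56) = 6*sqrt(-123) = 6*(I*sqrt(123)) = 6*I*sqrt(123) ≈ 66.543*I)
(t(n(4, 6)*(4*6) + 2) + T(8))*O = (sqrt(1 + ((3 - 1*4)*(4*6) + 2)) - 5*8)*(6*I*sqrt(123)) = (sqrt(1 + ((3 - 4)*24 + 2)) - 40)*(6*I*sqrt(123)) = (sqrt(1 + (-1*24 + 2)) - 40)*(6*I*sqrt(123)) = (sqrt(1 + (-24 + 2)) - 40)*(6*I*sqrt(123)) = (sqrt(1 - 22) - 40)*(6*I*sqrt(123)) = (sqrt(-21) - 40)*(6*I*sqrt(123)) = (I*sqrt(21) - 40)*(6*I*sqrt(123)) = (-40 + I*sqrt(21))*(6*I*sqrt(123)) = 6*I*sqrt(123)*(-40 + I*sqrt(21))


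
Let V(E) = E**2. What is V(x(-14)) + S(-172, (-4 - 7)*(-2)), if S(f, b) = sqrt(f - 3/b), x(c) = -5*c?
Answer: 4900 + I*sqrt(83314)/22 ≈ 4900.0 + 13.12*I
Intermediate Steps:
V(x(-14)) + S(-172, (-4 - 7)*(-2)) = (-5*(-14))**2 + sqrt(-172 - 3*(-1/(2*(-4 - 7)))) = 70**2 + sqrt(-172 - 3/((-11*(-2)))) = 4900 + sqrt(-172 - 3/22) = 4900 + sqrt(-3787/22) = 4900 + I*sqrt(83314)/22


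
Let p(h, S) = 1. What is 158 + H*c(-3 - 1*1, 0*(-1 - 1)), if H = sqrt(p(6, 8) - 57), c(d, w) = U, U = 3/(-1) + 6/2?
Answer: 158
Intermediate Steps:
U = 0 (U = 3*(-1) + 6*(1/2) = -3 + 3 = 0)
c(d, w) = 0
H = 2*I*sqrt(14) (H = sqrt(1 - 57) = sqrt(-56) = 2*I*sqrt(14) ≈ 7.4833*I)
158 + H*c(-3 - 1*1, 0*(-1 - 1)) = 158 + (2*I*sqrt(14))*0 = 158 + 0 = 158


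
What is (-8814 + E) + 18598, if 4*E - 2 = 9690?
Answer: 12207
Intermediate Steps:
E = 2423 (E = ½ + (¼)*9690 = ½ + 4845/2 = 2423)
(-8814 + E) + 18598 = (-8814 + 2423) + 18598 = -6391 + 18598 = 12207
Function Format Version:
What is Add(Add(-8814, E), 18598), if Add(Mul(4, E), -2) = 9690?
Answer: 12207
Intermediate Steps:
E = 2423 (E = Add(Rational(1, 2), Mul(Rational(1, 4), 9690)) = Add(Rational(1, 2), Rational(4845, 2)) = 2423)
Add(Add(-8814, E), 18598) = Add(Add(-8814, 2423), 18598) = Add(-6391, 18598) = 12207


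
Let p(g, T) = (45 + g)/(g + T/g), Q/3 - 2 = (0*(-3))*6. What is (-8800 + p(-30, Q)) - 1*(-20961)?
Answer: 1836236/151 ≈ 12161.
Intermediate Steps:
Q = 6 (Q = 6 + 3*((0*(-3))*6) = 6 + 3*(0*6) = 6 + 3*0 = 6 + 0 = 6)
p(g, T) = (45 + g)/(g + T/g)
(-8800 + p(-30, Q)) - 1*(-20961) = (-8800 - 30*(45 - 30)/(6 + (-30)**2)) - 1*(-20961) = (-8800 - 30*15/(6 + 900)) + 20961 = (-8800 - 30*15/906) + 20961 = (-8800 - 30*1/906*15) + 20961 = (-8800 - 75/151) + 20961 = -1328875/151 + 20961 = 1836236/151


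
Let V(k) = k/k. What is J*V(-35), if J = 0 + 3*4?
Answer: 12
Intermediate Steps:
V(k) = 1
J = 12 (J = 0 + 12 = 12)
J*V(-35) = 12*1 = 12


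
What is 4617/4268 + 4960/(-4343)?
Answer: -1117649/18535924 ≈ -0.060296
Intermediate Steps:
4617/4268 + 4960/(-4343) = 4617*(1/4268) + 4960*(-1/4343) = 4617/4268 - 4960/4343 = -1117649/18535924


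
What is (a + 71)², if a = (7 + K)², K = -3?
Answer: 7569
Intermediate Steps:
a = 16 (a = (7 - 3)² = 4² = 16)
(a + 71)² = (16 + 71)² = 87² = 7569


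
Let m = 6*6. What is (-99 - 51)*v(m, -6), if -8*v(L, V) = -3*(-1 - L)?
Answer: 8325/4 ≈ 2081.3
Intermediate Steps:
m = 36
v(L, V) = -3/8 - 3*L/8 (v(L, V) = -(-3)*(-1 - L)/8 = -(3 + 3*L)/8 = -3/8 - 3*L/8)
(-99 - 51)*v(m, -6) = (-99 - 51)*(-3/8 - 3/8*36) = -150*(-3/8 - 27/2) = -150*(-111/8) = 8325/4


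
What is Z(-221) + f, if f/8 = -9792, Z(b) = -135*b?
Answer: -48501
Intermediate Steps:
f = -78336 (f = 8*(-9792) = -78336)
Z(-221) + f = -135*(-221) - 78336 = 29835 - 78336 = -48501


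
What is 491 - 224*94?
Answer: -20565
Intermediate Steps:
491 - 224*94 = 491 - 21056 = -20565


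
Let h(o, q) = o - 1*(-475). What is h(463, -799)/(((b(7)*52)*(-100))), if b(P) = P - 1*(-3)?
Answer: -469/26000 ≈ -0.018038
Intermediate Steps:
b(P) = 3 + P (b(P) = P + 3 = 3 + P)
h(o, q) = 475 + o (h(o, q) = o + 475 = 475 + o)
h(463, -799)/(((b(7)*52)*(-100))) = (475 + 463)/((((3 + 7)*52)*(-100))) = 938/(((10*52)*(-100))) = 938/((520*(-100))) = 938/(-52000) = 938*(-1/52000) = -469/26000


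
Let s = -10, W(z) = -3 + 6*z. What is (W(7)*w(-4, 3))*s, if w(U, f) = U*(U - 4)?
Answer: -12480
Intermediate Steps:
w(U, f) = U*(-4 + U)
(W(7)*w(-4, 3))*s = ((-3 + 6*7)*(-4*(-4 - 4)))*(-10) = ((-3 + 42)*(-4*(-8)))*(-10) = (39*32)*(-10) = 1248*(-10) = -12480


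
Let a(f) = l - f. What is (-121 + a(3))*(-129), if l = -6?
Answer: 16770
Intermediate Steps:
a(f) = -6 - f
(-121 + a(3))*(-129) = (-121 + (-6 - 1*3))*(-129) = (-121 + (-6 - 3))*(-129) = (-121 - 9)*(-129) = -130*(-129) = 16770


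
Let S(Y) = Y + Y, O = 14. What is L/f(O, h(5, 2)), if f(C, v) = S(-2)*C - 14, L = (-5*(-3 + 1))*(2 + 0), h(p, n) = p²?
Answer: -2/7 ≈ -0.28571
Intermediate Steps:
S(Y) = 2*Y
L = 20 (L = -5*(-2)*2 = 10*2 = 20)
f(C, v) = -14 - 4*C (f(C, v) = (2*(-2))*C - 14 = -4*C - 14 = -14 - 4*C)
L/f(O, h(5, 2)) = 20/(-14 - 4*14) = 20/(-14 - 56) = 20/(-70) = 20*(-1/70) = -2/7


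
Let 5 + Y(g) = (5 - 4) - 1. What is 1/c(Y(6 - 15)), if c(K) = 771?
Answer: 1/771 ≈ 0.0012970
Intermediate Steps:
Y(g) = -5 (Y(g) = -5 + ((5 - 4) - 1) = -5 + (1 - 1) = -5 + 0 = -5)
1/c(Y(6 - 15)) = 1/771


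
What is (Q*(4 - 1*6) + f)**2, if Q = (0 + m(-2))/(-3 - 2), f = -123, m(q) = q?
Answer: 383161/25 ≈ 15326.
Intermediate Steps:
Q = 2/5 (Q = (0 - 2)/(-3 - 2) = -2/(-5) = -2*(-1/5) = 2/5 ≈ 0.40000)
(Q*(4 - 1*6) + f)**2 = (2*(4 - 1*6)/5 - 123)**2 = (2*(4 - 6)/5 - 123)**2 = ((2/5)*(-2) - 123)**2 = (-4/5 - 123)**2 = (-619/5)**2 = 383161/25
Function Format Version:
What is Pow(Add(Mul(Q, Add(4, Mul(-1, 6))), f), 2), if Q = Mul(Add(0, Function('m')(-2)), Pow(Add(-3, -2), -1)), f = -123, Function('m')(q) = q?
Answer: Rational(383161, 25) ≈ 15326.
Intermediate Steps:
Q = Rational(2, 5) (Q = Mul(Add(0, -2), Pow(Add(-3, -2), -1)) = Mul(-2, Pow(-5, -1)) = Mul(-2, Rational(-1, 5)) = Rational(2, 5) ≈ 0.40000)
Pow(Add(Mul(Q, Add(4, Mul(-1, 6))), f), 2) = Pow(Add(Mul(Rational(2, 5), Add(4, Mul(-1, 6))), -123), 2) = Pow(Add(Mul(Rational(2, 5), Add(4, -6)), -123), 2) = Pow(Add(Mul(Rational(2, 5), -2), -123), 2) = Pow(Add(Rational(-4, 5), -123), 2) = Pow(Rational(-619, 5), 2) = Rational(383161, 25)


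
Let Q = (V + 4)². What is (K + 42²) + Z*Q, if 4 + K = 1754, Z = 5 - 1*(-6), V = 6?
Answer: 4614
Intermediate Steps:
Q = 100 (Q = (6 + 4)² = 10² = 100)
Z = 11 (Z = 5 + 6 = 11)
K = 1750 (K = -4 + 1754 = 1750)
(K + 42²) + Z*Q = (1750 + 42²) + 11*100 = (1750 + 1764) + 1100 = 3514 + 1100 = 4614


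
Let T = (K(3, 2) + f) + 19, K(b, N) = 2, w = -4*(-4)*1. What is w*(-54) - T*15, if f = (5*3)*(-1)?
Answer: -954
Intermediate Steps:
w = 16 (w = 16*1 = 16)
f = -15 (f = 15*(-1) = -15)
T = 6 (T = (2 - 15) + 19 = -13 + 19 = 6)
w*(-54) - T*15 = 16*(-54) - 6*15 = -864 - 1*90 = -864 - 90 = -954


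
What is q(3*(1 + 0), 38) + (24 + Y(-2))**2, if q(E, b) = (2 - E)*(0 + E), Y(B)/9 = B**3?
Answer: 2301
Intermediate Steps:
Y(B) = 9*B**3
q(E, b) = E*(2 - E) (q(E, b) = (2 - E)*E = E*(2 - E))
q(3*(1 + 0), 38) + (24 + Y(-2))**2 = (3*(1 + 0))*(2 - 3*(1 + 0)) + (24 + 9*(-2)**3)**2 = (3*1)*(2 - 3) + (24 + 9*(-8))**2 = 3*(2 - 1*3) + (24 - 72)**2 = 3*(2 - 3) + (-48)**2 = 3*(-1) + 2304 = -3 + 2304 = 2301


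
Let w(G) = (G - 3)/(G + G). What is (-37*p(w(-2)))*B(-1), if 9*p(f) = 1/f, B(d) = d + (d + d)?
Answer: 148/15 ≈ 9.8667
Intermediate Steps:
w(G) = (-3 + G)/(2*G) (w(G) = (-3 + G)/((2*G)) = (-3 + G)*(1/(2*G)) = (-3 + G)/(2*G))
B(d) = 3*d (B(d) = d + 2*d = 3*d)
p(f) = 1/(9*f)
(-37*p(w(-2)))*B(-1) = (-37/(9*((1/2)*(-3 - 2)/(-2))))*(3*(-1)) = -37/(9*((1/2)*(-1/2)*(-5)))*(-3) = -37/(9*5/4)*(-3) = -37*4/(9*5)*(-3) = -37*4/45*(-3) = -148/45*(-3) = 148/15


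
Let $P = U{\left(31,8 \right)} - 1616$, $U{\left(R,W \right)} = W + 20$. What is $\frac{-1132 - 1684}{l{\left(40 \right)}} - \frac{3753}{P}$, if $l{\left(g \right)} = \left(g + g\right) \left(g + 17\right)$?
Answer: $\frac{790117}{452580} \approx 1.7458$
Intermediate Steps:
$U{\left(R,W \right)} = 20 + W$
$P = -1588$ ($P = \left(20 + 8\right) - 1616 = 28 - 1616 = -1588$)
$l{\left(g \right)} = 2 g \left(17 + g\right)$
$\frac{-1132 - 1684}{l{\left(40 \right)}} - \frac{3753}{P} = \frac{-1132 - 1684}{2 \cdot 40 \left(17 + 40\right)} - \frac{3753}{-1588} = \frac{-1132 - 1684}{2 \cdot 40 \cdot 57} - - \frac{3753}{1588} = - \frac{2816}{4560} + \frac{3753}{1588} = \left(-2816\right) \frac{1}{4560} + \frac{3753}{1588} = - \frac{176}{285} + \frac{3753}{1588} = \frac{790117}{452580}$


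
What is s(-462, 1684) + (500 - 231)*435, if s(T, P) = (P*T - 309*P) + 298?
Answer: -1181051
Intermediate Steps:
s(T, P) = 298 - 309*P + P*T (s(T, P) = (-309*P + P*T) + 298 = 298 - 309*P + P*T)
s(-462, 1684) + (500 - 231)*435 = (298 - 309*1684 + 1684*(-462)) + (500 - 231)*435 = (298 - 520356 - 778008) + 269*435 = -1298066 + 117015 = -1181051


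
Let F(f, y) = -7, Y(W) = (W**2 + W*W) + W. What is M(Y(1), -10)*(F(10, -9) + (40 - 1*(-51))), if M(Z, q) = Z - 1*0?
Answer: 252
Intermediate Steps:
Y(W) = W + 2*W**2 (Y(W) = (W**2 + W**2) + W = 2*W**2 + W = W + 2*W**2)
M(Z, q) = Z (M(Z, q) = Z + 0 = Z)
M(Y(1), -10)*(F(10, -9) + (40 - 1*(-51))) = (1*(1 + 2*1))*(-7 + (40 - 1*(-51))) = (1*(1 + 2))*(-7 + (40 + 51)) = (1*3)*(-7 + 91) = 3*84 = 252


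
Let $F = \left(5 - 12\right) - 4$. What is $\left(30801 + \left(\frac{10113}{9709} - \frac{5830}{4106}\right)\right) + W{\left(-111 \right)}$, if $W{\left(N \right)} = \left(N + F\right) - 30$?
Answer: $\frac{610906012727}{19932577} \approx 30649.0$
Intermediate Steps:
$F = -11$ ($F = -7 - 4 = -11$)
$W{\left(N \right)} = -41 + N$ ($W{\left(N \right)} = \left(N - 11\right) - 30 = \left(-11 + N\right) - 30 = -41 + N$)
$\left(30801 + \left(\frac{10113}{9709} - \frac{5830}{4106}\right)\right) + W{\left(-111 \right)} = \left(30801 + \left(\frac{10113}{9709} - \frac{5830}{4106}\right)\right) - 152 = \left(30801 + \left(10113 \cdot \frac{1}{9709} - \frac{2915}{2053}\right)\right) - 152 = \left(30801 + \left(\frac{10113}{9709} - \frac{2915}{2053}\right)\right) - 152 = \left(30801 - \frac{7539746}{19932577}\right) - 152 = \frac{613935764431}{19932577} - 152 = \frac{610906012727}{19932577}$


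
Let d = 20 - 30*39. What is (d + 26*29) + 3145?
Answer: 2749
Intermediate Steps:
d = -1150 (d = 20 - 1170 = -1150)
(d + 26*29) + 3145 = (-1150 + 26*29) + 3145 = (-1150 + 754) + 3145 = -396 + 3145 = 2749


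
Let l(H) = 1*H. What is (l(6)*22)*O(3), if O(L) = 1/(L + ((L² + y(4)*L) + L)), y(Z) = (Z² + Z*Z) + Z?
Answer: 44/41 ≈ 1.0732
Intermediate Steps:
y(Z) = Z + 2*Z² (y(Z) = (Z² + Z²) + Z = 2*Z² + Z = Z + 2*Z²)
l(H) = H
O(L) = 1/(L² + 38*L) (O(L) = 1/(L + ((L² + (4*(1 + 2*4))*L) + L)) = 1/(L + ((L² + (4*(1 + 8))*L) + L)) = 1/(L + ((L² + (4*9)*L) + L)) = 1/(L + ((L² + 36*L) + L)) = 1/(L + (L² + 37*L)) = 1/(L² + 38*L))
(l(6)*22)*O(3) = (6*22)*(1/(3*(38 + 3))) = 132*((⅓)/41) = 132*((⅓)*(1/41)) = 132*(1/123) = 44/41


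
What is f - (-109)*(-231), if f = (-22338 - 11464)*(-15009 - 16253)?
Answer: 1056692945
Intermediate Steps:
f = 1056718124 (f = -33802*(-31262) = 1056718124)
f - (-109)*(-231) = 1056718124 - (-109)*(-231) = 1056718124 - 1*25179 = 1056718124 - 25179 = 1056692945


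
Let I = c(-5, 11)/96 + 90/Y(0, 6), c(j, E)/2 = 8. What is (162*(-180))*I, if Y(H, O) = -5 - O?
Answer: 2570940/11 ≈ 2.3372e+5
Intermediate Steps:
c(j, E) = 16 (c(j, E) = 2*8 = 16)
I = -529/66 (I = 16/96 + 90/(-5 - 1*6) = 16*(1/96) + 90/(-5 - 6) = ⅙ + 90/(-11) = ⅙ + 90*(-1/11) = ⅙ - 90/11 = -529/66 ≈ -8.0152)
(162*(-180))*I = (162*(-180))*(-529/66) = -29160*(-529/66) = 2570940/11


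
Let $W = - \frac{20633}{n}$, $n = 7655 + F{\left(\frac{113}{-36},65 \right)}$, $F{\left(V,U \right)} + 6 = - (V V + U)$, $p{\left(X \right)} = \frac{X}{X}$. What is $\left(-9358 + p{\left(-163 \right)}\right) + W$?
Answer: $- \frac{91875941283}{9816095} \approx -9359.7$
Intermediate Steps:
$p{\left(X \right)} = 1$
$F{\left(V,U \right)} = -6 - U - V^{2}$ ($F{\left(V,U \right)} = -6 - \left(V V + U\right) = -6 - \left(V^{2} + U\right) = -6 - \left(U + V^{2}\right) = -6 - U - V^{2}$)
$n = \frac{9816095}{1296}$ ($n = 7655 - \left(71 + \left(\frac{113}{-36}\right)^{2}\right) = 7655 - \left(71 + \left(113 \left(- \frac{1}{36}\right)\right)^{2}\right) = 7655 - \frac{104785}{1296} = \frac{9816095}{1296} \approx 7574.1$)
$W = - \frac{26740368}{9816095}$ ($W = - \frac{20633}{\frac{9816095}{1296}} = \left(-20633\right) \frac{1296}{9816095} = - \frac{26740368}{9816095} \approx -2.7241$)
$\left(-9358 + p{\left(-163 \right)}\right) + W = \left(-9358 + 1\right) - \frac{26740368}{9816095} = -9357 - \frac{26740368}{9816095} = - \frac{91875941283}{9816095}$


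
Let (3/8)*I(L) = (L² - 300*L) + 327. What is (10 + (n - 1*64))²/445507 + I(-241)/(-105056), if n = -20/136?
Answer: -16795473039715/5072295000108 ≈ -3.3112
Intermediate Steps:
n = -5/34 (n = -20*1/136 = -5/34 ≈ -0.14706)
I(L) = 872 - 800*L + 8*L²/3 (I(L) = 8*((L² - 300*L) + 327)/3 = 8*(327 + L² - 300*L)/3 = 872 - 800*L + 8*L²/3)
(10 + (n - 1*64))²/445507 + I(-241)/(-105056) = (10 + (-5/34 - 1*64))²/445507 + (872 - 800*(-241) + (8/3)*(-241)²)/(-105056) = (10 + (-5/34 - 64))²*(1/445507) + (872 + 192800 + (8/3)*58081)*(-1/105056) = (10 - 2181/34)²*(1/445507) + (872 + 192800 + 464648/3)*(-1/105056) = (-1841/34)²*(1/445507) + (1045664/3)*(-1/105056) = (3389281/1156)*(1/445507) - 32677/9849 = 3389281/515006092 - 32677/9849 = -16795473039715/5072295000108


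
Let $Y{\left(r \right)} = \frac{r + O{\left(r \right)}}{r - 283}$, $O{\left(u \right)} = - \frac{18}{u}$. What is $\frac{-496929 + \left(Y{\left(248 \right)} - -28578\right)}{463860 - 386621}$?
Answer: $- \frac{2032674083}{335217260} \approx -6.0638$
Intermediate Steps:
$Y{\left(r \right)} = \frac{r - \frac{18}{r}}{-283 + r}$ ($Y{\left(r \right)} = \frac{r - \frac{18}{r}}{r - 283} = \frac{r - \frac{18}{r}}{-283 + r}$)
$\frac{-496929 + \left(Y{\left(248 \right)} - -28578\right)}{463860 - 386621} = \frac{-496929 + \left(\frac{-18 + 248^{2}}{248 \left(-283 + 248\right)} - -28578\right)}{463860 - 386621} = \frac{-496929 + \left(\frac{-18 + 61504}{248 \left(-35\right)} + 28578\right)}{77239} = \left(-496929 + \left(\frac{1}{248} \left(- \frac{1}{35}\right) 61486 + 28578\right)\right) \frac{1}{77239} = \left(-496929 + \left(- \frac{30743}{4340} + 28578\right)\right) \frac{1}{77239} = \left(-496929 + \frac{123997777}{4340}\right) \frac{1}{77239} = \left(- \frac{2032674083}{4340}\right) \frac{1}{77239} = - \frac{2032674083}{335217260}$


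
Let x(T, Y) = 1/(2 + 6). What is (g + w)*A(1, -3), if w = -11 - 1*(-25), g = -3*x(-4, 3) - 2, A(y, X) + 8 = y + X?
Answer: -465/4 ≈ -116.25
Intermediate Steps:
A(y, X) = -8 + X + y (A(y, X) = -8 + (y + X) = -8 + (X + y) = -8 + X + y)
x(T, Y) = ⅛ (x(T, Y) = 1/8 = ⅛)
g = -19/8 (g = -3*⅛ - 2 = -3/8 - 2 = -19/8 ≈ -2.3750)
w = 14 (w = -11 + 25 = 14)
(g + w)*A(1, -3) = (-19/8 + 14)*(-8 - 3 + 1) = (93/8)*(-10) = -465/4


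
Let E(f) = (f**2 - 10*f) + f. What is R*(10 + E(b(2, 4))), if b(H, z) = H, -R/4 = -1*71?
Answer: -1136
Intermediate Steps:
R = 284 (R = -(-4)*71 = -4*(-71) = 284)
E(f) = f**2 - 9*f
R*(10 + E(b(2, 4))) = 284*(10 + 2*(-9 + 2)) = 284*(10 + 2*(-7)) = 284*(10 - 14) = 284*(-4) = -1136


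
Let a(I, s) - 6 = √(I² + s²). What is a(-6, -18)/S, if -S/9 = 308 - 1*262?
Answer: -1/69 - √10/69 ≈ -0.060323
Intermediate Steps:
a(I, s) = 6 + √(I² + s²)
S = -414 (S = -9*(308 - 1*262) = -9*(308 - 262) = -9*46 = -414)
a(-6, -18)/S = (6 + √((-6)² + (-18)²))/(-414) = (6 + √(36 + 324))*(-1/414) = (6 + √360)*(-1/414) = (6 + 6*√10)*(-1/414) = -1/69 - √10/69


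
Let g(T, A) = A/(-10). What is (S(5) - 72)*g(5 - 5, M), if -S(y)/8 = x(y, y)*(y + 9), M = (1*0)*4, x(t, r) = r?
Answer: 0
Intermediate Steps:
M = 0 (M = 0*4 = 0)
S(y) = -8*y*(9 + y) (S(y) = -8*y*(y + 9) = -8*y*(9 + y))
g(T, A) = -A/10 (g(T, A) = A*(-⅒) = -A/10)
(S(5) - 72)*g(5 - 5, M) = (-8*5*(9 + 5) - 72)*(-⅒*0) = (-8*5*14 - 72)*0 = (-560 - 72)*0 = -632*0 = 0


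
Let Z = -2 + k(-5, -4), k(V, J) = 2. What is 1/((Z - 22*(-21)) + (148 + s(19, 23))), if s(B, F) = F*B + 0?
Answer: 1/1047 ≈ 0.00095511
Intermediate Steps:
s(B, F) = B*F (s(B, F) = B*F + 0 = B*F)
Z = 0 (Z = -2 + 2 = 0)
1/((Z - 22*(-21)) + (148 + s(19, 23))) = 1/((0 - 22*(-21)) + (148 + 19*23)) = 1/((0 + 462) + (148 + 437)) = 1/(462 + 585) = 1/1047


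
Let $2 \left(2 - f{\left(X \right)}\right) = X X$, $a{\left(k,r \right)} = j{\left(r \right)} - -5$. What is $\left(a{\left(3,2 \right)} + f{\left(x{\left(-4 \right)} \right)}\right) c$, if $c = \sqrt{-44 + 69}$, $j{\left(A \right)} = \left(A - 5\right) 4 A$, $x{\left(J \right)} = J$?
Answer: $-125$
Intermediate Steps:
$j{\left(A \right)} = 4 A \left(-5 + A\right)$ ($j{\left(A \right)} = \left(-5 + A\right) 4 A = 4 A \left(-5 + A\right)$)
$a{\left(k,r \right)} = 5 + 4 r \left(-5 + r\right)$ ($a{\left(k,r \right)} = 4 r \left(-5 + r\right) - -5 = 4 r \left(-5 + r\right) + 5 = 5 + 4 r \left(-5 + r\right)$)
$f{\left(X \right)} = 2 - \frac{X^{2}}{2}$ ($f{\left(X \right)} = 2 - \frac{X X}{2} = 2 - \frac{X^{2}}{2}$)
$c = 5$ ($c = \sqrt{25} = 5$)
$\left(a{\left(3,2 \right)} + f{\left(x{\left(-4 \right)} \right)}\right) c = \left(\left(5 + 4 \cdot 2 \left(-5 + 2\right)\right) + \left(2 - \frac{\left(-4\right)^{2}}{2}\right)\right) 5 = \left(\left(5 + 4 \cdot 2 \left(-3\right)\right) + \left(2 - 8\right)\right) 5 = \left(\left(5 - 24\right) + \left(2 - 8\right)\right) 5 = \left(-19 - 6\right) 5 = \left(-25\right) 5 = -125$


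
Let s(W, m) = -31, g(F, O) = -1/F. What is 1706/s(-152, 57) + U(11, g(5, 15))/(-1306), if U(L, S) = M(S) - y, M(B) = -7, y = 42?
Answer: -2226517/40486 ≈ -54.995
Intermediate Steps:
U(L, S) = -49 (U(L, S) = -7 - 1*42 = -7 - 42 = -49)
1706/s(-152, 57) + U(11, g(5, 15))/(-1306) = 1706/(-31) - 49/(-1306) = 1706*(-1/31) - 49*(-1/1306) = -1706/31 + 49/1306 = -2226517/40486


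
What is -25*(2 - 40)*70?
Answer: 66500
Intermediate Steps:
-25*(2 - 40)*70 = -25*(-38)*70 = 950*70 = 66500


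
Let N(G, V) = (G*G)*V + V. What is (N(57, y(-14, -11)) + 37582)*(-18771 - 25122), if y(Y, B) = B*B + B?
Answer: -17341334226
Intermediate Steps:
y(Y, B) = B + B² (y(Y, B) = B² + B = B + B²)
N(G, V) = V + V*G² (N(G, V) = G²*V + V = V*G² + V = V + V*G²)
(N(57, y(-14, -11)) + 37582)*(-18771 - 25122) = ((-11*(1 - 11))*(1 + 57²) + 37582)*(-18771 - 25122) = ((-11*(-10))*(1 + 3249) + 37582)*(-43893) = (110*3250 + 37582)*(-43893) = (357500 + 37582)*(-43893) = 395082*(-43893) = -17341334226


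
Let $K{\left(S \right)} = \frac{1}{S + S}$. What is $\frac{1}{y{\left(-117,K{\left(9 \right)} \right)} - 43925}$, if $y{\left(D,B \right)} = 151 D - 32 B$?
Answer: $- \frac{9}{554344} \approx -1.6235 \cdot 10^{-5}$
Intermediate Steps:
$K{\left(S \right)} = \frac{1}{2 S}$
$y{\left(D,B \right)} = - 32 B + 151 D$
$\frac{1}{y{\left(-117,K{\left(9 \right)} \right)} - 43925} = \frac{1}{\left(- 32 \frac{1}{2 \cdot 9} + 151 \left(-117\right)\right) - 43925} = \frac{1}{\left(- 32 \cdot \frac{1}{2} \cdot \frac{1}{9} - 17667\right) - 43925} = \frac{1}{\left(\left(-32\right) \frac{1}{18} - 17667\right) - 43925} = \frac{1}{\left(- \frac{16}{9} - 17667\right) - 43925} = \frac{1}{- \frac{159019}{9} - 43925} = \frac{1}{- \frac{554344}{9}} = - \frac{9}{554344}$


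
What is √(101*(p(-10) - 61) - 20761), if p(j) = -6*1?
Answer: 2*I*√6882 ≈ 165.92*I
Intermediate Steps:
p(j) = -6
√(101*(p(-10) - 61) - 20761) = √(101*(-6 - 61) - 20761) = √(101*(-67) - 20761) = √(-6767 - 20761) = √(-27528) = 2*I*√6882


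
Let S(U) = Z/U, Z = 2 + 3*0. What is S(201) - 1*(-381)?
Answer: 76583/201 ≈ 381.01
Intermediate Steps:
Z = 2 (Z = 2 + 0 = 2)
S(U) = 2/U
S(201) - 1*(-381) = 2/201 - 1*(-381) = 2*(1/201) + 381 = 2/201 + 381 = 76583/201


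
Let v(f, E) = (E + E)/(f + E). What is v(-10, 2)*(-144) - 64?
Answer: 8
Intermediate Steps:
v(f, E) = 2*E/(E + f) (v(f, E) = (2*E)/(E + f) = 2*E/(E + f))
v(-10, 2)*(-144) - 64 = (2*2/(2 - 10))*(-144) - 64 = (2*2/(-8))*(-144) - 64 = (2*2*(-1/8))*(-144) - 64 = -1/2*(-144) - 64 = 72 - 64 = 8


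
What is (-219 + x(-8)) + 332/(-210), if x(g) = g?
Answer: -24001/105 ≈ -228.58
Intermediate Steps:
(-219 + x(-8)) + 332/(-210) = (-219 - 8) + 332/(-210) = -227 + 332*(-1/210) = -227 - 166/105 = -24001/105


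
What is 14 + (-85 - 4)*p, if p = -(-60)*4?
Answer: -21346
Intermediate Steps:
p = 240 (p = -60*(-4) = 240)
14 + (-85 - 4)*p = 14 + (-85 - 4)*240 = 14 - 89*240 = 14 - 21360 = -21346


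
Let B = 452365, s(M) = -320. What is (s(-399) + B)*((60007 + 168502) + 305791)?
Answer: 241527643500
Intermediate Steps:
(s(-399) + B)*((60007 + 168502) + 305791) = (-320 + 452365)*((60007 + 168502) + 305791) = 452045*(228509 + 305791) = 452045*534300 = 241527643500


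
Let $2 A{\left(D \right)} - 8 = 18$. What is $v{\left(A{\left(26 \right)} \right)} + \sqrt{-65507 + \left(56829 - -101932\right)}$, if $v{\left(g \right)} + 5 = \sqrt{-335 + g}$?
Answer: $-5 + \sqrt{93254} + i \sqrt{322} \approx 300.38 + 17.944 i$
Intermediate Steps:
$A{\left(D \right)} = 13$ ($A{\left(D \right)} = 4 + \frac{1}{2} \cdot 18 = 4 + 9 = 13$)
$v{\left(g \right)} = -5 + \sqrt{-335 + g}$
$v{\left(A{\left(26 \right)} \right)} + \sqrt{-65507 + \left(56829 - -101932\right)} = \left(-5 + \sqrt{-335 + 13}\right) + \sqrt{-65507 + \left(56829 - -101932\right)} = \left(-5 + \sqrt{-322}\right) + \sqrt{-65507 + \left(56829 + 101932\right)} = \left(-5 + i \sqrt{322}\right) + \sqrt{-65507 + 158761} = \left(-5 + i \sqrt{322}\right) + \sqrt{93254} = -5 + \sqrt{93254} + i \sqrt{322}$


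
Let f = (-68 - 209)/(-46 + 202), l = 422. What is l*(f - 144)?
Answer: -4798351/78 ≈ -61517.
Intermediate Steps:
f = -277/156 ≈ -1.7756
l*(f - 144) = 422*(-277/156 - 144) = 422*(-22741/156) = -4798351/78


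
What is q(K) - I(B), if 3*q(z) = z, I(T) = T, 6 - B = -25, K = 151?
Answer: 58/3 ≈ 19.333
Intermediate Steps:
B = 31 (B = 6 - 1*(-25) = 6 + 25 = 31)
q(z) = z/3
q(K) - I(B) = (⅓)*151 - 1*31 = 151/3 - 31 = 58/3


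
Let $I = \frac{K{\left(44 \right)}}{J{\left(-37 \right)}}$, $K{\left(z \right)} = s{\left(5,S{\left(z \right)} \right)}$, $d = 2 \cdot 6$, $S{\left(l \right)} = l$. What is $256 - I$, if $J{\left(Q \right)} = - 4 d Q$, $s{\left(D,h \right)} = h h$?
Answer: $\frac{28295}{111} \approx 254.91$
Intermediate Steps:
$s{\left(D,h \right)} = h^{2}$
$d = 12$
$K{\left(z \right)} = z^{2}$
$J{\left(Q \right)} = - 48 Q$ ($J{\left(Q \right)} = \left(-4\right) 12 Q = - 48 Q$)
$I = \frac{121}{111}$ ($I = \frac{44^{2}}{\left(-48\right) \left(-37\right)} = \frac{1936}{1776} = 1936 \cdot \frac{1}{1776} = \frac{121}{111} \approx 1.0901$)
$256 - I = 256 - \frac{121}{111} = \frac{28295}{111}$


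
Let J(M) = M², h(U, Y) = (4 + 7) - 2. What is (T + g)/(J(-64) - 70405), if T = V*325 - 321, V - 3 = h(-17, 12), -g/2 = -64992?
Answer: -44521/22103 ≈ -2.0143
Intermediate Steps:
g = 129984 (g = -2*(-64992) = 129984)
h(U, Y) = 9 (h(U, Y) = 11 - 2 = 9)
V = 12 (V = 3 + 9 = 12)
T = 3579 (T = 12*325 - 321 = 3900 - 321 = 3579)
(T + g)/(J(-64) - 70405) = (3579 + 129984)/((-64)² - 70405) = 133563/(4096 - 70405) = 133563/(-66309) = 133563*(-1/66309) = -44521/22103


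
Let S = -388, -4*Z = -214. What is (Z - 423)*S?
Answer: 143366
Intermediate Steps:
Z = 107/2 (Z = -¼*(-214) = 107/2 ≈ 53.500)
(Z - 423)*S = (107/2 - 423)*(-388) = -739/2*(-388) = 143366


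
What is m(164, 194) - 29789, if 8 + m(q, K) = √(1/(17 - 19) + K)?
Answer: -29797 + 3*√86/2 ≈ -29783.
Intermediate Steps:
m(q, K) = -8 + √(-½ + K) (m(q, K) = -8 + √(1/(17 - 19) + K) = -8 + √(1/(-2) + K) = -8 + √(-½ + K))
m(164, 194) - 29789 = (-8 + √(-2 + 4*194)/2) - 29789 = (-8 + √(-2 + 776)/2) - 29789 = (-8 + √774/2) - 29789 = (-8 + (3*√86)/2) - 29789 = (-8 + 3*√86/2) - 29789 = -29797 + 3*√86/2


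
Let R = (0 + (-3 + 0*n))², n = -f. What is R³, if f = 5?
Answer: 729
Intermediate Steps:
n = -5 (n = -1*5 = -5)
R = 9 (R = (0 + (-3 + 0*(-5)))² = (0 + (-3 + 0))² = (0 - 3)² = (-3)² = 9)
R³ = 9³ = 729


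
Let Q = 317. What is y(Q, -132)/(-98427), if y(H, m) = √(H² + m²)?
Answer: -√117913/98427 ≈ -0.0034887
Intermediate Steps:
y(Q, -132)/(-98427) = √(317² + (-132)²)/(-98427) = √(100489 + 17424)*(-1/98427) = √117913*(-1/98427) = -√117913/98427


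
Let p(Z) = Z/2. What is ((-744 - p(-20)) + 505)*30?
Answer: -6870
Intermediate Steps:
p(Z) = Z/2 (p(Z) = Z*(½) = Z/2)
((-744 - p(-20)) + 505)*30 = ((-744 - (-20)/2) + 505)*30 = ((-744 - 1*(-10)) + 505)*30 = ((-744 + 10) + 505)*30 = (-734 + 505)*30 = -229*30 = -6870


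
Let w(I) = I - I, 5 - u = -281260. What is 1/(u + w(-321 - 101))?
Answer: 1/281265 ≈ 3.5554e-6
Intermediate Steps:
u = 281265 (u = 5 - 1*(-281260) = 5 + 281260 = 281265)
w(I) = 0
1/(u + w(-321 - 101)) = 1/(281265 + 0) = 1/281265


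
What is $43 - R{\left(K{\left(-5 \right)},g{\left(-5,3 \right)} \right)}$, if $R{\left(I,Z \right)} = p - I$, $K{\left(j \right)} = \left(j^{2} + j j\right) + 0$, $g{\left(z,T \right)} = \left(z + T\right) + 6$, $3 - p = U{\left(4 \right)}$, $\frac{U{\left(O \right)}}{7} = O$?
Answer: $118$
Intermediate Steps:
$U{\left(O \right)} = 7 O$
$p = -25$ ($p = 3 - 7 \cdot 4 = 3 - 28 = -25$)
$g{\left(z,T \right)} = 6 + T + z$ ($g{\left(z,T \right)} = \left(T + z\right) + 6 = 6 + T + z$)
$K{\left(j \right)} = 2 j^{2}$ ($K{\left(j \right)} = \left(j^{2} + j^{2}\right) + 0 = 2 j^{2} + 0 = 2 j^{2}$)
$R{\left(I,Z \right)} = -25 - I$
$43 - R{\left(K{\left(-5 \right)},g{\left(-5,3 \right)} \right)} = 43 - \left(-25 - 2 \left(-5\right)^{2}\right) = 43 - \left(-25 - 2 \cdot 25\right) = 43 - \left(-25 - 50\right) = 43 - -75 = 43 + 75 = 118$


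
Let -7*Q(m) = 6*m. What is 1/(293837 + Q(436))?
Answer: 7/2054243 ≈ 3.4076e-6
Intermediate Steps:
Q(m) = -6*m/7
1/(293837 + Q(436)) = 1/(293837 - 6/7*436) = 1/(293837 - 2616/7) = 1/(2054243/7) = 7/2054243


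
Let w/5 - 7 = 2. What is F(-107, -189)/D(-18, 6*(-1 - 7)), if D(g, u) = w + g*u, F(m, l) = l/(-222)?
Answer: 7/7474 ≈ 0.00093658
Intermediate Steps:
w = 45 (w = 35 + 5*2 = 35 + 10 = 45)
F(m, l) = -l/222 (F(m, l) = l*(-1/222) = -l/222)
D(g, u) = 45 + g*u
F(-107, -189)/D(-18, 6*(-1 - 7)) = (-1/222*(-189))/(45 - 108*(-1 - 7)) = 63/(74*(45 - 108*(-8))) = 63/(74*(45 - 18*(-48))) = 63/(74*(45 + 864)) = (63/74)/909 = (63/74)*(1/909) = 7/7474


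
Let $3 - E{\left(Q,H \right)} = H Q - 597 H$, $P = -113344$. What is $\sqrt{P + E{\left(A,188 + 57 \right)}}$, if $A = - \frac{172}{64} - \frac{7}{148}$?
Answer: $\frac{\sqrt{735843531}}{148} \approx 183.29$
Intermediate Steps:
$A = - \frac{1619}{592}$ ($A = \left(-172\right) \frac{1}{64} - \frac{7}{148} = - \frac{43}{16} - \frac{7}{148} = - \frac{1619}{592} \approx -2.7348$)
$E{\left(Q,H \right)} = 3 + 597 H - H Q$ ($E{\left(Q,H \right)} = 3 - \left(H Q - 597 H\right) = 3 - \left(- 597 H + H Q\right) = 3 + 597 H - H Q$)
$\sqrt{P + E{\left(A,188 + 57 \right)}} = \sqrt{-113344 + \left(3 + 597 \left(188 + 57\right) - \left(188 + 57\right) \left(- \frac{1619}{592}\right)\right)} = \sqrt{-113344 + \left(3 + 597 \cdot 245 - 245 \left(- \frac{1619}{592}\right)\right)} = \sqrt{-113344 + \left(3 + 146265 + \frac{396655}{592}\right)} = \sqrt{-113344 + \frac{86987311}{592}} = \sqrt{\frac{19887663}{592}} = \frac{\sqrt{735843531}}{148}$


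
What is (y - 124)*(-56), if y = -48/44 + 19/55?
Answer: 384216/55 ≈ 6985.7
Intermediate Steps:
y = -41/55 (y = -48*1/44 + 19*(1/55) = -12/11 + 19/55 = -41/55 ≈ -0.74545)
(y - 124)*(-56) = (-41/55 - 124)*(-56) = -6861/55*(-56) = 384216/55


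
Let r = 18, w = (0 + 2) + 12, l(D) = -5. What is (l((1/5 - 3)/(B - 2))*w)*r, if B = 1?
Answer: -1260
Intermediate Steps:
w = 14 (w = 2 + 12 = 14)
(l((1/5 - 3)/(B - 2))*w)*r = -5*14*18 = -70*18 = -1260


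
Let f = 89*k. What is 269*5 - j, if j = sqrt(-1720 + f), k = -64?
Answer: 1345 - 6*I*sqrt(206) ≈ 1345.0 - 86.116*I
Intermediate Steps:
f = -5696 (f = 89*(-64) = -5696)
j = 6*I*sqrt(206) (j = sqrt(-1720 - 5696) = sqrt(-7416) = 6*I*sqrt(206) ≈ 86.116*I)
269*5 - j = 269*5 - 6*I*sqrt(206) = 1345 - 6*I*sqrt(206)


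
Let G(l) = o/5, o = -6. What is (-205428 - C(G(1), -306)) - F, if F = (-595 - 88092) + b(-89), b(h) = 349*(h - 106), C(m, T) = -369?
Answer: -48317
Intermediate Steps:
G(l) = -6/5
b(h) = -36994 + 349*h (b(h) = 349*(-106 + h) = -36994 + 349*h)
F = -156742 (F = (-595 - 88092) + (-36994 + 349*(-89)) = -88687 + (-36994 - 31061) = -88687 - 68055 = -156742)
(-205428 - C(G(1), -306)) - F = (-205428 - 1*(-369)) - 1*(-156742) = (-205428 + 369) + 156742 = -205059 + 156742 = -48317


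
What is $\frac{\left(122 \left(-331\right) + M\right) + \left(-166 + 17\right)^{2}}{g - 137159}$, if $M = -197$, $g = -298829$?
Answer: $\frac{9189}{217994} \approx 0.042153$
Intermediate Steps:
$\frac{\left(122 \left(-331\right) + M\right) + \left(-166 + 17\right)^{2}}{g - 137159} = \frac{\left(122 \left(-331\right) - 197\right) + \left(-166 + 17\right)^{2}}{-298829 - 137159} = \frac{\left(-40382 - 197\right) + \left(-149\right)^{2}}{-435988} = \left(-40579 + 22201\right) \left(- \frac{1}{435988}\right) = \left(-18378\right) \left(- \frac{1}{435988}\right) = \frac{9189}{217994}$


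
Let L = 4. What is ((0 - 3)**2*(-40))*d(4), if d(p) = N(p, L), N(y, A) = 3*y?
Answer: -4320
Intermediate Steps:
d(p) = 3*p
((0 - 3)**2*(-40))*d(4) = ((0 - 3)**2*(-40))*(3*4) = ((-3)**2*(-40))*12 = (9*(-40))*12 = -360*12 = -4320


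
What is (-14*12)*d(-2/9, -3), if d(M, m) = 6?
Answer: -1008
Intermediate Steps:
(-14*12)*d(-2/9, -3) = -14*12*6 = -168*6 = -1008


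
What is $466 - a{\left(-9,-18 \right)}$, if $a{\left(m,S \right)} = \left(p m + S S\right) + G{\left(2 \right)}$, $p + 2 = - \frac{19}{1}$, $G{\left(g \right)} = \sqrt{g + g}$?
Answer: $-49$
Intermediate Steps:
$G{\left(g \right)} = \sqrt{2} \sqrt{g}$ ($G{\left(g \right)} = \sqrt{2 g} = \sqrt{2} \sqrt{g}$)
$p = -21$ ($p = -2 - \frac{19}{1} = -2 - 19 = -21$)
$a{\left(m,S \right)} = 2 + S^{2} - 21 m$ ($a{\left(m,S \right)} = \left(- 21 m + S S\right) + \sqrt{2} \sqrt{2} = \left(- 21 m + S^{2}\right) + 2 = \left(S^{2} - 21 m\right) + 2 = 2 + S^{2} - 21 m$)
$466 - a{\left(-9,-18 \right)} = 466 - \left(2 + \left(-18\right)^{2} - -189\right) = 466 - \left(2 + 324 + 189\right) = 466 - 515 = -49$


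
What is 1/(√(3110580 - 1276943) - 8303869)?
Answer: -8303869/68954238535524 - √1833637/68954238535524 ≈ -1.2045e-7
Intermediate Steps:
1/(√(3110580 - 1276943) - 8303869) = 1/(√1833637 - 8303869) = 1/(-8303869 + √1833637)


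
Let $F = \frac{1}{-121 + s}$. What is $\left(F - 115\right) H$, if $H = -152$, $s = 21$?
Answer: $\frac{437038}{25} \approx 17482.0$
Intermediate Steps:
$F = - \frac{1}{100}$ ($F = \frac{1}{-121 + 21} = \frac{1}{-100} = - \frac{1}{100} \approx -0.01$)
$\left(F - 115\right) H = \left(- \frac{1}{100} - 115\right) \left(-152\right) = \left(- \frac{11501}{100}\right) \left(-152\right) = \frac{437038}{25}$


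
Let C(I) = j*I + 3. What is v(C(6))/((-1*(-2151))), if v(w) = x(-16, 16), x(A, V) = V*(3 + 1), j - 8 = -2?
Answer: 64/2151 ≈ 0.029754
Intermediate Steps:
j = 6 (j = 8 - 2 = 6)
C(I) = 3 + 6*I (C(I) = 6*I + 3 = 3 + 6*I)
x(A, V) = 4*V (x(A, V) = V*4 = 4*V)
v(w) = 64 (v(w) = 4*16 = 64)
v(C(6))/((-1*(-2151))) = 64/((-1*(-2151))) = 64/2151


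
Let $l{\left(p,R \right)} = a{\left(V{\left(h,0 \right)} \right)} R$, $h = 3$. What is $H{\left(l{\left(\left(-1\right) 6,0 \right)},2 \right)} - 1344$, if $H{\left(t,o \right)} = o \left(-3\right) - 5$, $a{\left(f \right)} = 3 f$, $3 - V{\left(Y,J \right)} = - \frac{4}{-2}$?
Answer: $-1355$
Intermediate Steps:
$V{\left(Y,J \right)} = 1$ ($V{\left(Y,J \right)} = 3 - - \frac{4}{-2} = 3 - \left(-4\right) \left(- \frac{1}{2}\right) = 3 - 2 = 1$)
$l{\left(p,R \right)} = 3 R$ ($l{\left(p,R \right)} = 3 \cdot 1 R = 3 R$)
$H{\left(t,o \right)} = -5 - 3 o$ ($H{\left(t,o \right)} = - 3 o - 5 = -5 - 3 o$)
$H{\left(l{\left(\left(-1\right) 6,0 \right)},2 \right)} - 1344 = \left(-5 - 6\right) - 1344 = -11 - 1344 = -1355$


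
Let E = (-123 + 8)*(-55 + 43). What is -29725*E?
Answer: -41020500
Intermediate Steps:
E = 1380 (E = -115*(-12) = 1380)
-29725*E = -29725*1380 = -41020500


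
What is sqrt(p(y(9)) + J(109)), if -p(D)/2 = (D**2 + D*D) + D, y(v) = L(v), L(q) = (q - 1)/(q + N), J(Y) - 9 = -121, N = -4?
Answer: 56*I/5 ≈ 11.2*I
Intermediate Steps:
J(Y) = -112 (J(Y) = 9 - 121 = -112)
L(q) = (-1 + q)/(-4 + q) (L(q) = (q - 1)/(q - 4) = (-1 + q)/(-4 + q))
y(v) = (-1 + v)/(-4 + v)
p(D) = -4*D**2 - 2*D (p(D) = -2*((D**2 + D*D) + D) = -2*((D**2 + D**2) + D) = -2*(2*D**2 + D) = -2*(D + 2*D**2) = -4*D**2 - 2*D)
sqrt(p(y(9)) + J(109)) = sqrt(-2*(-1 + 9)/(-4 + 9)*(1 + 2*((-1 + 9)/(-4 + 9))) - 112) = sqrt(-2*8/5*(1 + 2*(8/5)) - 112) = sqrt(-2*8/5*(1 + 16/5) - 112) = sqrt(-2*8/5*21/5 - 112) = sqrt(-336/25 - 112) = sqrt(-3136/25) = 56*I/5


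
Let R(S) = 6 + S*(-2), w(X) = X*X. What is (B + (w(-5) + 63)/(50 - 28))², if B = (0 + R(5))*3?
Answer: 64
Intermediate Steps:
w(X) = X²
R(S) = 6 - 2*S
B = -12 (B = (0 + (6 - 2*5))*3 = (0 + (6 - 10))*3 = (0 - 4)*3 = -4*3 = -12)
(B + (w(-5) + 63)/(50 - 28))² = (-12 + ((-5)² + 63)/(50 - 28))² = (-12 + (25 + 63)/22)² = (-12 + 88*(1/22))² = (-12 + 4)² = (-8)² = 64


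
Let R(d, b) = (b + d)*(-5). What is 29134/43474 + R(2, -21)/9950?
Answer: 29401333/43256630 ≈ 0.67970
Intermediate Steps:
R(d, b) = -5*b - 5*d
29134/43474 + R(2, -21)/9950 = 29134/43474 + (-5*(-21) - 5*2)/9950 = 29134*(1/43474) + (105 - 10)*(1/9950) = 14567/21737 + 95*(1/9950) = 14567/21737 + 19/1990 = 29401333/43256630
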